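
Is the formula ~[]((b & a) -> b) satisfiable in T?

1. ~[]((b & a) -> b), w0
2. ~((b & a) -> b), w1
3. b & a, w1
4. ~b, w1
5. b, w1
6. a, w1
Accessibility: w0Rw0, w0Rw1, w1Rw1
Branch closes: b and ~b both at w1.
All branches of the tableau close; one closing branch shown above.

Unsatisfiable (every branch closes)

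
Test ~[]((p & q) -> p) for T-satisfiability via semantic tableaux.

1. ~[]((p & q) -> p), u
2. ~((p & q) -> p), v
3. p & q, v
4. ~p, v
5. p, v
6. q, v
Accessibility: uRu, uRv, vRv
Branch closes: p and ~p both at v.
Every branch closes; the branch above is one of them.

Unsatisfiable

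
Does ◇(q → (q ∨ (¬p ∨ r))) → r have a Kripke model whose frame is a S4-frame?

Satisfiable

1. ◇(q → (q ∨ (¬p ∨ r))) → r, 0
2. r, 0
Accessibility: 0R0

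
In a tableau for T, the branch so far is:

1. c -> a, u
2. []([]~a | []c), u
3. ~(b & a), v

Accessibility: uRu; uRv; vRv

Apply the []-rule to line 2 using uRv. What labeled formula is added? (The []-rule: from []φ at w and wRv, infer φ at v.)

[]~a | []c, v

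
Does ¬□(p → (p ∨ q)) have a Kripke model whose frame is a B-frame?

1. ¬□(p → (p ∨ q)), u
2. ¬(p → (p ∨ q)), v
3. p, v
4. ¬(p ∨ q), v
5. ¬p, v
6. ¬q, v
Accessibility: uRu, uRv, vRu, vRv
Branch closes: p and ¬p both at v.
All branches of the tableau close; one closing branch shown above.

Unsatisfiable (every branch closes)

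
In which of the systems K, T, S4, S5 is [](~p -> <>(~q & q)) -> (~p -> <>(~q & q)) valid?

T-tableau for the negation ~([](~p -> <>(~q & q)) -> (~p -> <>(~q & q))):
1. ~([](~p -> <>(~q & q)) -> (~p -> <>(~q & q))), 0
2. [](~p -> <>(~q & q)), 0
3. ~(~p -> <>(~q & q)), 0
4. ~p, 0
5. ~<>(~q & q), 0
6. ~p -> <>(~q & q), 0
7. ~(~q & q), 0
8. <>(~q & q), 0
9. ~q, 0
10. ~q & q, 1
11. ~q, 1
12. q, 1
Accessibility: 0R0, 0R1, 1R1
Branch closes: q and ~q both at 1.
Every branch closes (one shown): valid in T, hence also in S4, S5 (every theorem of T is a theorem of S4 and S5).
K-tableau for the negation ~([](~p -> <>(~q & q)) -> (~p -> <>(~q & q))):
1. ~([](~p -> <>(~q & q)) -> (~p -> <>(~q & q))), 0
2. [](~p -> <>(~q & q)), 0
3. ~(~p -> <>(~q & q)), 0
4. ~p, 0
5. ~<>(~q & q), 0
Complete open branch: countermodel on a K-frame, so not valid in K.

T, S4, S5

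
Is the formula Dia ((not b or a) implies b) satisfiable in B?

1. Dia ((not b or a) implies b), u
2. (not b or a) implies b, v
3. b, v
Accessibility: uRu, uRv, vRu, vRv

Satisfiable (open branch found)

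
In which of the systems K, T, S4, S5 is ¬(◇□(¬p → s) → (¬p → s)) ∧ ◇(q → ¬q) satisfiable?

K, T, S4

S5-tableau for the formula:
1. ¬(◇□(¬p → s) → (¬p → s)) ∧ ◇(q → ¬q), u
2. ¬(◇□(¬p → s) → (¬p → s)), u   [∧-rule on 1]
3. ◇(q → ¬q), u   [∧-rule on 1]
4. ◇□(¬p → s), u   [¬→-rule on 2]
5. ¬(¬p → s), u   [¬→-rule on 2]
6. ¬p, u   [¬→-rule on 5]
7. ¬s, u   [¬→-rule on 5]
8. q → ¬q, v   [◇-rule on 3: fresh world v, uRv]
9. ¬q, v   [→-rule on 8 (branches; this branch)]
10. □(¬p → s), w   [◇-rule on 4: fresh world w, uRw]
11. ¬p → s, u   [□-rule on 10 via wRu]
12. ¬p → s, v   [□-rule on 10 via wRv]
13. ¬p → s, w   [□-rule on 10 via wRw]
14. s, u   [→-rule on 11 (branches; this branch)]
Accessibility: uRu, uRv, uRw, vRu, vRv, vRw, wRu, wRv, wRw
Branch closes: s and ¬s both at u.
Every branch closes (one shown): unsatisfiable in S5.
S4-tableau for the formula:
1. ¬(◇□(¬p → s) → (¬p → s)) ∧ ◇(q → ¬q), u
2. ¬(◇□(¬p → s) → (¬p → s)), u   [∧-rule on 1]
3. ◇(q → ¬q), u   [∧-rule on 1]
4. ◇□(¬p → s), u   [¬→-rule on 2]
5. ¬(¬p → s), u   [¬→-rule on 2]
6. ¬p, u   [¬→-rule on 5]
7. ¬s, u   [¬→-rule on 5]
8. q → ¬q, v   [◇-rule on 3: fresh world v, uRv]
9. ¬q, v   [→-rule on 8 (branches; this branch)]
10. □(¬p → s), w   [◇-rule on 4: fresh world w, uRw]
11. ¬p → s, w   [□-rule on 10 via wRw]
12. s, w   [→-rule on 11 (branches; this branch)]
Accessibility: uRu, uRv, uRw, vRv, wRw
Complete open branch: satisfiable in S4, hence also in K, T (this S4-model is also a K-model and a T-model).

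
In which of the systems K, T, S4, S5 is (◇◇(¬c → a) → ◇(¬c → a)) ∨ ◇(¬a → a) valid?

T-tableau for the negation ¬((◇◇(¬c → a) → ◇(¬c → a)) ∨ ◇(¬a → a)):
1. ¬((◇◇(¬c → a) → ◇(¬c → a)) ∨ ◇(¬a → a)), w0
2. ¬(◇◇(¬c → a) → ◇(¬c → a)), w0
3. ¬◇(¬a → a), w0
4. ◇◇(¬c → a), w0
5. ¬◇(¬c → a), w0
6. ¬(¬a → a), w0
7. ¬a, w0
8. ¬(¬c → a), w0
9. ¬c, w0
10. ◇(¬c → a), w1
11. ¬(¬a → a), w1
12. ¬a, w1
13. ¬(¬c → a), w1
14. ¬c, w1
15. ¬c → a, w2
16. a, w2
Accessibility: w0Rw0, w0Rw1, w1Rw1, w1Rw2, w2Rw2
Complete open branch: countermodel on a T-frame, so not valid in T, nor in K (the same frame is also a K-frame).
S4-tableau for the negation ¬((◇◇(¬c → a) → ◇(¬c → a)) ∨ ◇(¬a → a)):
1. ¬((◇◇(¬c → a) → ◇(¬c → a)) ∨ ◇(¬a → a)), w0
2. ¬(◇◇(¬c → a) → ◇(¬c → a)), w0
3. ¬◇(¬a → a), w0
4. ◇◇(¬c → a), w0
5. ¬◇(¬c → a), w0
6. ¬(¬a → a), w0
7. ¬a, w0
8. ¬(¬c → a), w0
9. ¬c, w0
10. ◇(¬c → a), w1
11. ¬(¬a → a), w1
12. ¬a, w1
13. ¬(¬c → a), w1
14. ¬c, w1
15. ¬c → a, w2
16. ¬(¬a → a), w2
17. ¬a, w2
18. ¬(¬c → a), w2
19. ¬c, w2
20. a, w2
Accessibility: w0Rw0, w0Rw1, w0Rw2, w1Rw1, w1Rw2, w2Rw2
Branch closes: a and ¬a both at w2.
Every branch closes (one shown): valid in S4, hence also in S5 (every theorem of S4 is a theorem of S5).

S4, S5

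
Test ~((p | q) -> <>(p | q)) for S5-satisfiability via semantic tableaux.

1. ~((p | q) -> <>(p | q)), w0
2. p | q, w0
3. ~<>(p | q), w0
4. ~(p | q), w0
5. ~p, w0
6. ~q, w0
7. q, w0
Accessibility: w0Rw0
Branch closes: q and ~q both at w0.
(One branch shown.) All branches close.

Unsatisfiable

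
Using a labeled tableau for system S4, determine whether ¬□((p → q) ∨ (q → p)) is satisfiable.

Unsatisfiable (every branch closes)

1. ¬□((p → q) ∨ (q → p)), w0
2. ¬((p → q) ∨ (q → p)), w1
3. ¬(p → q), w1
4. ¬(q → p), w1
5. p, w1
6. ¬q, w1
7. q, w1
8. ¬p, w1
Accessibility: w0Rw0, w0Rw1, w1Rw1
Branch closes: q and ¬q both at w1.
Every branch closes; the branch above is one of them.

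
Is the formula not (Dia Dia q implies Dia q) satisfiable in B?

1. not (Dia Dia q implies Dia q), w0
2. Dia Dia q, w0
3. not Dia q, w0
4. not q, w0
5. Dia q, w1
6. not q, w1
7. q, w2
Accessibility: w0Rw0, w0Rw1, w1Rw0, w1Rw1, w1Rw2, w2Rw1, w2Rw2

Satisfiable (open branch found)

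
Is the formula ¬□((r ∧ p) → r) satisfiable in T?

No, unsatisfiable

1. ¬□((r ∧ p) → r), w0
2. ¬((r ∧ p) → r), w1
3. r ∧ p, w1
4. ¬r, w1
5. r, w1
6. p, w1
Accessibility: w0Rw0, w0Rw1, w1Rw1
Branch closes: r and ¬r both at w1.
Every branch closes; the branch above is one of them.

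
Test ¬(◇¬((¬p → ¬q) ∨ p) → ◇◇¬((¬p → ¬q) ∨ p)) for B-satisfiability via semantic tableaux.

Unsatisfiable

1. ¬(◇¬((¬p → ¬q) ∨ p) → ◇◇¬((¬p → ¬q) ∨ p)), 0
2. ◇¬((¬p → ¬q) ∨ p), 0   [¬→-rule on 1]
3. ¬◇◇¬((¬p → ¬q) ∨ p), 0   [¬→-rule on 1]
4. ¬◇¬((¬p → ¬q) ∨ p), 0   [¬◇-rule on 3 via 0R0]
5. (¬p → ¬q) ∨ p, 0   [¬◇-rule on 4 via 0R0]
6. ¬p → ¬q, 0   [∨-rule on 5 (branches; this branch)]
7. ¬q, 0   [→-rule on 6 (branches; this branch)]
8. ¬((¬p → ¬q) ∨ p), 1   [◇-rule on 2: fresh world 1, 0R1]
9. ¬(¬p → ¬q), 1   [¬∨-rule on 8]
10. ¬p, 1   [¬∨-rule on 8]
11. q, 1   [¬→-rule on 9]
12. ¬◇¬((¬p → ¬q) ∨ p), 1   [¬◇-rule on 3 via 0R1]
13. (¬p → ¬q) ∨ p, 1   [¬◇-rule on 4 via 0R1]
14. ¬p → ¬q, 1   [∨-rule on 13 (branches; this branch)]
15. ¬q, 1   [→-rule on 14 (branches; this branch)]
Accessibility: 0R0, 0R1, 1R0, 1R1
Branch closes: q and ¬q both at 1.
(One branch shown.) All branches close.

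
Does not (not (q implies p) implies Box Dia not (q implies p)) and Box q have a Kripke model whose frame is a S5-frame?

1. not (not (q implies p) implies Box Dia not (q implies p)) and Box q, 0
2. not (not (q implies p) implies Box Dia not (q implies p)), 0
3. Box q, 0
4. not (q implies p), 0
5. not Box Dia not (q implies p), 0
6. q, 0
7. not p, 0
8. not Dia not (q implies p), 1
9. q, 1
10. q implies p, 0
11. q implies p, 1
12. p, 0
Accessibility: 0R0, 0R1, 1R0, 1R1
Branch closes: p and not p both at 0.
Every branch closes; the branch above is one of them.

No, unsatisfiable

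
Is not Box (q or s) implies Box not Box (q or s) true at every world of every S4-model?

Tableau for the negation not (not Box (q or s) implies Box not Box (q or s)):
1. not (not Box (q or s) implies Box not Box (q or s)), w0
2. not Box (q or s), w0
3. not Box not Box (q or s), w0
4. not (q or s), w1
5. not q, w1
6. not s, w1
7. Box (q or s), w2
8. q or s, w2
9. s, w2
Accessibility: w0Rw0, w0Rw1, w0Rw2, w1Rw1, w2Rw2
The negation has an open branch (countermodel exists).

Invalid (countermodel exists)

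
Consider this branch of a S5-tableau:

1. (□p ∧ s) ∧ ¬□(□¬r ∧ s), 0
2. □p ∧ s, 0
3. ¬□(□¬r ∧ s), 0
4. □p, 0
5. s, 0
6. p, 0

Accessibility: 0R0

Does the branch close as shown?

Open

There is no literal clash: for every atom and world, at most one sign appears.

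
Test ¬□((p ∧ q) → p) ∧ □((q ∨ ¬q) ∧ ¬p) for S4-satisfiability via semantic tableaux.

Unsatisfiable

1. ¬□((p ∧ q) → p) ∧ □((q ∨ ¬q) ∧ ¬p), w0
2. ¬□((p ∧ q) → p), w0
3. □((q ∨ ¬q) ∧ ¬p), w0
4. (q ∨ ¬q) ∧ ¬p, w0
5. q ∨ ¬q, w0
6. ¬p, w0
7. ¬q, w0
8. ¬((p ∧ q) → p), w1
9. p ∧ q, w1
10. ¬p, w1
11. p, w1
12. q, w1
Accessibility: w0Rw0, w0Rw1, w1Rw1
Branch closes: p and ¬p both at w1.
Every branch closes; the branch above is one of them.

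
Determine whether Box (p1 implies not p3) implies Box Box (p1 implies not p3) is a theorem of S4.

Yes, valid

Tableau for the negation not (Box (p1 implies not p3) implies Box Box (p1 implies not p3)):
1. not (Box (p1 implies not p3) implies Box Box (p1 implies not p3)), 0
2. Box (p1 implies not p3), 0   [neg-implies-rule on 1]
3. not Box Box (p1 implies not p3), 0   [neg-implies-rule on 1]
4. p1 implies not p3, 0   [Box-rule on 2 via 0R0]
5. not p3, 0   [implies-rule on 4 (branches; this branch)]
6. not Box (p1 implies not p3), 1   [neg-Box-rule on 3: fresh world 1, 0R1]
7. p1 implies not p3, 1   [Box-rule on 2 via 0R1]
8. not p3, 1   [implies-rule on 7 (branches; this branch)]
9. not (p1 implies not p3), 2   [neg-Box-rule on 6: fresh world 2, 1R2]
10. p1, 2   [neg-implies-rule on 9]
11. p3, 2   [neg-implies-rule on 9]
12. p1 implies not p3, 2   [Box-rule on 2 via 0R2]
13. not p3, 2   [implies-rule on 12 (branches; this branch)]
Accessibility: 0R0, 0R1, 0R2, 1R1, 1R2, 2R2
Branch closes: p3 and not p3 both at 2.
Every branch of the negation's tableau closes; the branch above is one of them.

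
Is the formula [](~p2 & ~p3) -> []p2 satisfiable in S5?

1. [](~p2 & ~p3) -> []p2, u
2. []p2, u
3. p2, u
Accessibility: uRu

Satisfiable (open branch found)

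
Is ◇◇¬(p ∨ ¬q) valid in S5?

Tableau for the negation ¬◇◇¬(p ∨ ¬q):
1. ¬◇◇¬(p ∨ ¬q), 0
2. ¬◇¬(p ∨ ¬q), 0
3. p ∨ ¬q, 0
4. ¬q, 0
Accessibility: 0R0
The negation has an open branch (countermodel exists).

Invalid (countermodel exists)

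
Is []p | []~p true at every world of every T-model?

Tableau for the negation ~([]p | []~p):
1. ~([]p | []~p), 0
2. ~[]p, 0
3. ~[]~p, 0
4. ~p, 1
5. p, 2
Accessibility: 0R0, 0R1, 0R2, 1R1, 2R2
The negation has an open branch (countermodel exists).

Not valid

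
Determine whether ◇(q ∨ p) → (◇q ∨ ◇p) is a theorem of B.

Valid in B

Tableau for the negation ¬(◇(q ∨ p) → (◇q ∨ ◇p)):
1. ¬(◇(q ∨ p) → (◇q ∨ ◇p)), w0
2. ◇(q ∨ p), w0
3. ¬(◇q ∨ ◇p), w0
4. ¬◇q, w0
5. ¬◇p, w0
6. ¬q, w0
7. ¬p, w0
8. q ∨ p, w1
9. ¬q, w1
10. ¬p, w1
11. p, w1
Accessibility: w0Rw0, w0Rw1, w1Rw0, w1Rw1
Branch closes: p and ¬p both at w1.
Every branch of the negation's tableau closes; the branch above is one of them.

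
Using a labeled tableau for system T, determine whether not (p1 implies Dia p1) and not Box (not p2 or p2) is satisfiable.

1. not (p1 implies Dia p1) and not Box (not p2 or p2), 0
2. not (p1 implies Dia p1), 0   [and-rule on 1]
3. not Box (not p2 or p2), 0   [and-rule on 1]
4. p1, 0   [neg-implies-rule on 2]
5. not Dia p1, 0   [neg-implies-rule on 2]
6. not p1, 0   [neg-Dia-rule on 5 via 0R0]
Accessibility: 0R0
Branch closes: p1 and not p1 both at 0.
(One branch shown.) All branches close.

Unsatisfiable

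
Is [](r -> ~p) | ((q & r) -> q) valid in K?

Valid in K

Tableau for the negation ~([](r -> ~p) | ((q & r) -> q)):
1. ~([](r -> ~p) | ((q & r) -> q)), w0
2. ~[](r -> ~p), w0
3. ~((q & r) -> q), w0
4. q & r, w0
5. ~q, w0
6. q, w0
7. r, w0
Branch closes: q and ~q both at w0.
All branches of the negation close; one closing branch shown above.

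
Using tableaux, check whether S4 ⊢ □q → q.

Tableau for the negation ¬(□q → q):
1. ¬(□q → q), u
2. □q, u
3. ¬q, u
4. q, u
Accessibility: uRu
Branch closes: q and ¬q both at u.
Every branch of the negation's tableau closes; the branch above is one of them.

Yes, valid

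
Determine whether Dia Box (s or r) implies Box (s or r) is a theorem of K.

Tableau for the negation not (Dia Box (s or r) implies Box (s or r)):
1. not (Dia Box (s or r) implies Box (s or r)), 0
2. Dia Box (s or r), 0
3. not Box (s or r), 0
4. Box (s or r), 1
5. not (s or r), 2
6. not s, 2
7. not r, 2
Accessibility: 0R1, 0R2
The negation has an open branch (countermodel exists).

Not valid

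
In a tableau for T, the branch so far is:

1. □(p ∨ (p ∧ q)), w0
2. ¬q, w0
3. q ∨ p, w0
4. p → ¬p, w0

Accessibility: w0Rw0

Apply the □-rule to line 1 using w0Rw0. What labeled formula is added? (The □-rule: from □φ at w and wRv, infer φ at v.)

p ∨ (p ∧ q), w0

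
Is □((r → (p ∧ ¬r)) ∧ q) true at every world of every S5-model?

Invalid (countermodel exists)

Tableau for the negation ¬□((r → (p ∧ ¬r)) ∧ q):
1. ¬□((r → (p ∧ ¬r)) ∧ q), 0
2. ¬((r → (p ∧ ¬r)) ∧ q), 1
3. ¬q, 1
Accessibility: 0R0, 0R1, 1R0, 1R1
The negation has an open branch (countermodel exists).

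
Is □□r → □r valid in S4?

Tableau for the negation ¬(□□r → □r):
1. ¬(□□r → □r), w0
2. □□r, w0   [¬→-rule on 1]
3. ¬□r, w0   [¬→-rule on 1]
4. □r, w0   [□-rule on 2 via w0Rw0]
5. r, w0   [□-rule on 4 via w0Rw0]
6. ¬r, w1   [¬□-rule on 3: fresh world w1, w0Rw1]
7. □r, w1   [□-rule on 2 via w0Rw1]
8. r, w1   [□-rule on 4 via w0Rw1]
Accessibility: w0Rw0, w0Rw1, w1Rw1
Branch closes: r and ¬r both at w1.
All branches of the negation close; one closing branch shown above.

Valid in S4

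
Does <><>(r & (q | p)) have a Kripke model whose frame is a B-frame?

1. <><>(r & (q | p)), 0
2. <>(r & (q | p)), 1
3. r & (q | p), 2
4. r, 2
5. q | p, 2
6. p, 2
Accessibility: 0R0, 0R1, 1R0, 1R1, 1R2, 2R1, 2R2

Satisfiable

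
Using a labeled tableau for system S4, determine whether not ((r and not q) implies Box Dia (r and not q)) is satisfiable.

Yes, satisfiable

1. not ((r and not q) implies Box Dia (r and not q)), w0
2. r and not q, w0
3. not Box Dia (r and not q), w0
4. r, w0
5. not q, w0
6. not Dia (r and not q), w1
7. not (r and not q), w1
8. q, w1
Accessibility: w0Rw0, w0Rw1, w1Rw1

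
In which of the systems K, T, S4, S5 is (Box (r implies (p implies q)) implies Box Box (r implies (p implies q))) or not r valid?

T-tableau for the negation not ((Box (r implies (p implies q)) implies Box Box (r implies (p implies q))) or not r):
1. not ((Box (r implies (p implies q)) implies Box Box (r implies (p implies q))) or not r), w0
2. not (Box (r implies (p implies q)) implies Box Box (r implies (p implies q))), w0
3. r, w0
4. Box (r implies (p implies q)), w0
5. not Box Box (r implies (p implies q)), w0
6. r implies (p implies q), w0
7. p implies q, w0
8. q, w0
9. not Box (r implies (p implies q)), w1
10. r implies (p implies q), w1
11. p implies q, w1
12. q, w1
13. not (r implies (p implies q)), w2
14. r, w2
15. not (p implies q), w2
16. p, w2
17. not q, w2
Accessibility: w0Rw0, w0Rw1, w1Rw1, w1Rw2, w2Rw2
Complete open branch: countermodel on a T-frame, so not valid in T, nor in K (the same frame is also a K-frame).
S4-tableau for the negation not ((Box (r implies (p implies q)) implies Box Box (r implies (p implies q))) or not r):
1. not ((Box (r implies (p implies q)) implies Box Box (r implies (p implies q))) or not r), w0
2. not (Box (r implies (p implies q)) implies Box Box (r implies (p implies q))), w0
3. r, w0
4. Box (r implies (p implies q)), w0
5. not Box Box (r implies (p implies q)), w0
6. r implies (p implies q), w0
7. p implies q, w0
8. q, w0
9. not Box (r implies (p implies q)), w1
10. r implies (p implies q), w1
11. p implies q, w1
12. q, w1
13. not (r implies (p implies q)), w2
14. r, w2
15. not (p implies q), w2
16. p, w2
17. not q, w2
18. r implies (p implies q), w2
19. p implies q, w2
20. q, w2
Accessibility: w0Rw0, w0Rw1, w0Rw2, w1Rw1, w1Rw2, w2Rw2
Branch closes: q and not q both at w2.
Every branch closes (one shown): valid in S4, hence also in S5 (every theorem of S4 is a theorem of S5).

S4, S5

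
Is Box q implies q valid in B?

Tableau for the negation not (Box q implies q):
1. not (Box q implies q), w0
2. Box q, w0
3. not q, w0
4. q, w0
Accessibility: w0Rw0
Branch closes: q and not q both at w0.
All branches of the negation close; one closing branch shown above.

Valid in B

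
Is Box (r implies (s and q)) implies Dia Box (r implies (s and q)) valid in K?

Not valid

Tableau for the negation not (Box (r implies (s and q)) implies Dia Box (r implies (s and q))):
1. not (Box (r implies (s and q)) implies Dia Box (r implies (s and q))), w0
2. Box (r implies (s and q)), w0
3. not Dia Box (r implies (s and q)), w0
The negation has an open branch (countermodel exists).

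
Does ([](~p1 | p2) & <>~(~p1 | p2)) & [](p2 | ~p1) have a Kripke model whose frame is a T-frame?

Unsatisfiable

1. ([](~p1 | p2) & <>~(~p1 | p2)) & [](p2 | ~p1), 0
2. [](~p1 | p2) & <>~(~p1 | p2), 0
3. [](p2 | ~p1), 0
4. [](~p1 | p2), 0
5. <>~(~p1 | p2), 0
6. p2 | ~p1, 0
7. ~p1 | p2, 0
8. ~p1, 0
9. p2, 0
10. ~(~p1 | p2), 1
11. p1, 1
12. ~p2, 1
13. p2 | ~p1, 1
14. ~p1 | p2, 1
15. ~p1, 1
Accessibility: 0R0, 0R1, 1R1
Branch closes: p1 and ~p1 both at 1.
Every branch closes; the branch above is one of them.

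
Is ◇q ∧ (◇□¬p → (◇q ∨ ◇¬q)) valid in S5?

Invalid (countermodel exists)

Tableau for the negation ¬(◇q ∧ (◇□¬p → (◇q ∨ ◇¬q))):
1. ¬(◇q ∧ (◇□¬p → (◇q ∨ ◇¬q))), w0
2. ¬◇q, w0
3. ¬q, w0
Accessibility: w0Rw0
The negation has an open branch (countermodel exists).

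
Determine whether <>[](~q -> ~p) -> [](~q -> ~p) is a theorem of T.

Tableau for the negation ~(<>[](~q -> ~p) -> [](~q -> ~p)):
1. ~(<>[](~q -> ~p) -> [](~q -> ~p)), u
2. <>[](~q -> ~p), u   [~->-rule on 1]
3. ~[](~q -> ~p), u   [~->-rule on 1]
4. [](~q -> ~p), v   [<>-rule on 2: fresh world v, uRv]
5. ~q -> ~p, v   [[]-rule on 4 via vRv]
6. ~p, v   [->-rule on 5 (branches; this branch)]
7. ~(~q -> ~p), w   [~[]-rule on 3: fresh world w, uRw]
8. ~q, w   [~->-rule on 7]
9. p, w   [~->-rule on 7]
Accessibility: uRu, uRv, uRw, vRv, wRw
The negation has an open branch (countermodel exists).

Not valid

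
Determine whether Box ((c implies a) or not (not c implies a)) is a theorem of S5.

Not valid

Tableau for the negation not Box ((c implies a) or not (not c implies a)):
1. not Box ((c implies a) or not (not c implies a)), u
2. not ((c implies a) or not (not c implies a)), v   [neg-Box-rule on 1: fresh world v, uRv]
3. not (c implies a), v   [neg-or-rule on 2]
4. not c implies a, v   [neg-or-rule on 2]
5. c, v   [neg-implies-rule on 3]
6. not a, v   [neg-implies-rule on 3]
Accessibility: uRu, uRv, vRu, vRv
The negation has an open branch (countermodel exists).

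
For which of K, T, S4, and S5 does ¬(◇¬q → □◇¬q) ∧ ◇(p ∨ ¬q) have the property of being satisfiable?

S5-tableau for the formula:
1. ¬(◇¬q → □◇¬q) ∧ ◇(p ∨ ¬q), u
2. ¬(◇¬q → □◇¬q), u   [∧-rule on 1]
3. ◇(p ∨ ¬q), u   [∧-rule on 1]
4. ◇¬q, u   [¬→-rule on 2]
5. ¬□◇¬q, u   [¬→-rule on 2]
6. p ∨ ¬q, v   [◇-rule on 3: fresh world v, uRv]
7. p, v   [∨-rule on 6 (branches; this branch)]
8. ¬q, w   [◇-rule on 4: fresh world w, uRw]
9. ¬◇¬q, x   [¬□-rule on 5: fresh world x, uRx]
10. q, u   [¬◇-rule on 9 via xRu]
11. q, v   [¬◇-rule on 9 via xRv]
12. q, w   [¬◇-rule on 9 via xRw]
Accessibility: uRu, uRv, uRw, uRx, vRu, vRv, vRw, vRx, wRu, wRv, wRw, wRx, xRu, xRv, xRw, xRx
Branch closes: q and ¬q both at w.
Every branch closes (one shown): unsatisfiable in S5.
S4-tableau for the formula:
1. ¬(◇¬q → □◇¬q) ∧ ◇(p ∨ ¬q), u
2. ¬(◇¬q → □◇¬q), u   [∧-rule on 1]
3. ◇(p ∨ ¬q), u   [∧-rule on 1]
4. ◇¬q, u   [¬→-rule on 2]
5. ¬□◇¬q, u   [¬→-rule on 2]
6. p ∨ ¬q, v   [◇-rule on 3: fresh world v, uRv]
7. ¬q, v   [∨-rule on 6 (branches; this branch)]
8. ¬q, w   [◇-rule on 4: fresh world w, uRw]
9. ¬◇¬q, x   [¬□-rule on 5: fresh world x, uRx]
10. q, x   [¬◇-rule on 9 via xRx]
Accessibility: uRu, uRv, uRw, uRx, vRv, wRw, xRx
Complete open branch: satisfiable in S4, hence also in K, T (this S4-model is also a K-model and a T-model).

K, T, S4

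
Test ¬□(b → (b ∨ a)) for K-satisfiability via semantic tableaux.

Unsatisfiable (every branch closes)

1. ¬□(b → (b ∨ a)), w0
2. ¬(b → (b ∨ a)), w1
3. b, w1
4. ¬(b ∨ a), w1
5. ¬b, w1
6. ¬a, w1
Accessibility: w0Rw1
Branch closes: b and ¬b both at w1.
(One branch shown.) All branches close.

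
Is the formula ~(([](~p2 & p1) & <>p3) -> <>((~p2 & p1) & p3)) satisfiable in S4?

No, unsatisfiable

1. ~(([](~p2 & p1) & <>p3) -> <>((~p2 & p1) & p3)), u
2. [](~p2 & p1) & <>p3, u
3. ~<>((~p2 & p1) & p3), u
4. [](~p2 & p1), u
5. <>p3, u
6. ~((~p2 & p1) & p3), u
7. ~p2 & p1, u
8. ~p2, u
9. p1, u
10. ~p3, u
11. p3, v
12. ~((~p2 & p1) & p3), v
13. ~p2 & p1, v
14. ~p2, v
15. p1, v
16. ~(~p2 & p1), v
17. ~p1, v
Accessibility: uRu, uRv, vRv
Branch closes: p1 and ~p1 both at v.
(One branch shown.) All branches close.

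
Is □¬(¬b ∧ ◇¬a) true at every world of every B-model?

Tableau for the negation ¬□¬(¬b ∧ ◇¬a):
1. ¬□¬(¬b ∧ ◇¬a), u
2. ¬b ∧ ◇¬a, v
3. ¬b, v
4. ◇¬a, v
5. ¬a, w
Accessibility: uRu, uRv, vRu, vRv, vRw, wRv, wRw
The negation has an open branch (countermodel exists).

No, not valid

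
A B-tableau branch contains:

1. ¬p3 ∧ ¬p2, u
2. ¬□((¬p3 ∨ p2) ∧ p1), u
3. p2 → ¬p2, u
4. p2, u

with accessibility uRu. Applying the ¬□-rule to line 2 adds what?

a fresh world v with uRv, and ¬((¬p3 ∨ p2) ∧ p1) at v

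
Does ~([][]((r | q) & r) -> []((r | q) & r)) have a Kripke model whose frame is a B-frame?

Unsatisfiable (every branch closes)

1. ~([][]((r | q) & r) -> []((r | q) & r)), u
2. [][]((r | q) & r), u   [~->-rule on 1]
3. ~[]((r | q) & r), u   [~->-rule on 1]
4. []((r | q) & r), u   [[]-rule on 2 via uRu]
5. (r | q) & r, u   [[]-rule on 4 via uRu]
6. r | q, u   [&-rule on 5]
7. r, u   [&-rule on 5]
8. q, u   [|-rule on 6 (branches; this branch)]
9. ~((r | q) & r), v   [~[]-rule on 3: fresh world v, uRv]
10. []((r | q) & r), v   [[]-rule on 2 via uRv]
11. (r | q) & r, v   [[]-rule on 4 via uRv]
12. r | q, v   [&-rule on 11]
13. r, v   [&-rule on 11]
14. ~(r | q), v   [~&-rule on 9 (branches; this branch)]
15. ~r, v   [~|-rule on 14]
16. ~q, v   [~|-rule on 14]
Accessibility: uRu, uRv, vRu, vRv
Branch closes: r and ~r both at v.
(One branch shown.) All branches close.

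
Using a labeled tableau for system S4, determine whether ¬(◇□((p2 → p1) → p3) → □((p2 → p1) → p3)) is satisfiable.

Satisfiable

1. ¬(◇□((p2 → p1) → p3) → □((p2 → p1) → p3)), 0
2. ◇□((p2 → p1) → p3), 0
3. ¬□((p2 → p1) → p3), 0
4. □((p2 → p1) → p3), 1
5. (p2 → p1) → p3, 1
6. p3, 1
7. ¬((p2 → p1) → p3), 2
8. p2 → p1, 2
9. ¬p3, 2
10. p1, 2
Accessibility: 0R0, 0R1, 0R2, 1R1, 2R2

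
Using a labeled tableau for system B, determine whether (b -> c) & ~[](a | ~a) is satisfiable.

1. (b -> c) & ~[](a | ~a), u
2. b -> c, u   [&-rule on 1]
3. ~[](a | ~a), u   [&-rule on 1]
4. c, u   [->-rule on 2 (branches; this branch)]
5. ~(a | ~a), v   [~[]-rule on 3: fresh world v, uRv]
6. ~a, v   [~|-rule on 5]
7. a, v   [~|-rule on 5]
Accessibility: uRu, uRv, vRu, vRv
Branch closes: a and ~a both at v.
(One branch shown.) All branches close.

Unsatisfiable (every branch closes)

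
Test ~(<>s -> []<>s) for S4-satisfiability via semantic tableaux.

1. ~(<>s -> []<>s), u
2. <>s, u
3. ~[]<>s, u
4. s, v
5. ~<>s, w
6. ~s, w
Accessibility: uRu, uRv, uRw, vRv, wRw

Yes, satisfiable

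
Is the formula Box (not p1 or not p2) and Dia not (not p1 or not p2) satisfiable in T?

1. Box (not p1 or not p2) and Dia not (not p1 or not p2), 0
2. Box (not p1 or not p2), 0   [and-rule on 1]
3. Dia not (not p1 or not p2), 0   [and-rule on 1]
4. not p1 or not p2, 0   [Box-rule on 2 via 0R0]
5. not p2, 0   [or-rule on 4 (branches; this branch)]
6. not (not p1 or not p2), 1   [Dia-rule on 3: fresh world 1, 0R1]
7. p1, 1   [neg-or-rule on 6]
8. p2, 1   [neg-or-rule on 6]
9. not p1 or not p2, 1   [Box-rule on 2 via 0R1]
10. not p2, 1   [or-rule on 9 (branches; this branch)]
Accessibility: 0R0, 0R1, 1R1
Branch closes: p2 and not p2 both at 1.
All branches of the tableau close; one closing branch shown above.

Unsatisfiable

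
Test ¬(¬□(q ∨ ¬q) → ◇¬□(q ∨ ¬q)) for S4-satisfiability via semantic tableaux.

1. ¬(¬□(q ∨ ¬q) → ◇¬□(q ∨ ¬q)), w0
2. ¬□(q ∨ ¬q), w0   [¬→-rule on 1]
3. ¬◇¬□(q ∨ ¬q), w0   [¬→-rule on 1]
4. □(q ∨ ¬q), w0   [¬◇-rule on 3 via w0Rw0]
5. q ∨ ¬q, w0   [□-rule on 4 via w0Rw0]
6. ¬q, w0   [∨-rule on 5 (branches; this branch)]
7. ¬(q ∨ ¬q), w1   [¬□-rule on 2: fresh world w1, w0Rw1]
8. ¬q, w1   [¬∨-rule on 7]
9. q, w1   [¬∨-rule on 7]
Accessibility: w0Rw0, w0Rw1, w1Rw1
Branch closes: q and ¬q both at w1.
(One branch shown.) All branches close.

Unsatisfiable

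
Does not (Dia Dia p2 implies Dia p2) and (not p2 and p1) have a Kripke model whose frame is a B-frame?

1. not (Dia Dia p2 implies Dia p2) and (not p2 and p1), w0
2. not (Dia Dia p2 implies Dia p2), w0
3. not p2 and p1, w0
4. Dia Dia p2, w0
5. not Dia p2, w0
6. not p2, w0
7. p1, w0
8. Dia p2, w1
9. not p2, w1
10. p2, w2
Accessibility: w0Rw0, w0Rw1, w1Rw0, w1Rw1, w1Rw2, w2Rw1, w2Rw2

Yes, satisfiable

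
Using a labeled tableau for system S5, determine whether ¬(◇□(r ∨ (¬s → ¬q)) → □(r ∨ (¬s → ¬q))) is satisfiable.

No, unsatisfiable

1. ¬(◇□(r ∨ (¬s → ¬q)) → □(r ∨ (¬s → ¬q))), 0
2. ◇□(r ∨ (¬s → ¬q)), 0
3. ¬□(r ∨ (¬s → ¬q)), 0
4. □(r ∨ (¬s → ¬q)), 1
5. r ∨ (¬s → ¬q), 0
6. r ∨ (¬s → ¬q), 1
7. ¬s → ¬q, 0
8. ¬s → ¬q, 1
9. ¬q, 0
10. ¬q, 1
11. ¬(r ∨ (¬s → ¬q)), 2
12. ¬r, 2
13. ¬(¬s → ¬q), 2
14. ¬s, 2
15. q, 2
16. r ∨ (¬s → ¬q), 2
17. ¬s → ¬q, 2
18. ¬q, 2
Accessibility: 0R0, 0R1, 0R2, 1R0, 1R1, 1R2, 2R0, 2R1, 2R2
Branch closes: q and ¬q both at 2.
All branches of the tableau close; one closing branch shown above.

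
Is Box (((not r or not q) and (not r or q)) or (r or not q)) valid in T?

Yes, valid

Tableau for the negation not Box (((not r or not q) and (not r or q)) or (r or not q)):
1. not Box (((not r or not q) and (not r or q)) or (r or not q)), 0
2. not (((not r or not q) and (not r or q)) or (r or not q)), 1
3. not ((not r or not q) and (not r or q)), 1
4. not (r or not q), 1
5. not r, 1
6. q, 1
7. not (not r or q), 1
8. r, 1
9. not q, 1
Accessibility: 0R0, 0R1, 1R1
Branch closes: r and not r both at 1.
Every branch of the negation's tableau closes; the branch above is one of them.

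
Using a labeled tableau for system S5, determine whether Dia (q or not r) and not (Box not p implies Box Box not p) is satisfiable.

Unsatisfiable (every branch closes)

1. Dia (q or not r) and not (Box not p implies Box Box not p), w0
2. Dia (q or not r), w0
3. not (Box not p implies Box Box not p), w0
4. Box not p, w0
5. not Box Box not p, w0
6. not p, w0
7. q or not r, w1
8. not p, w1
9. not r, w1
10. not Box not p, w2
11. not p, w2
12. p, w3
13. not p, w3
Accessibility: w0Rw0, w0Rw1, w0Rw2, w0Rw3, w1Rw0, w1Rw1, w1Rw2, w1Rw3, w2Rw0, w2Rw1, w2Rw2, w2Rw3, w3Rw0, w3Rw1, w3Rw2, w3Rw3
Branch closes: p and not p both at w3.
Every branch closes; the branch above is one of them.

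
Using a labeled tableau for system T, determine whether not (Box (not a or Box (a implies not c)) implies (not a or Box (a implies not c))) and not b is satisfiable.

No, unsatisfiable

1. not (Box (not a or Box (a implies not c)) implies (not a or Box (a implies not c))) and not b, 0
2. not (Box (not a or Box (a implies not c)) implies (not a or Box (a implies not c))), 0
3. not b, 0
4. Box (not a or Box (a implies not c)), 0
5. not (not a or Box (a implies not c)), 0
6. a, 0
7. not Box (a implies not c), 0
8. not a or Box (a implies not c), 0
9. Box (a implies not c), 0
10. a implies not c, 0
11. not c, 0
12. not (a implies not c), 1
13. a, 1
14. c, 1
15. not a or Box (a implies not c), 1
16. a implies not c, 1
17. Box (a implies not c), 1
18. not c, 1
Accessibility: 0R0, 0R1, 1R1
Branch closes: c and not c both at 1.
(One branch shown.) All branches close.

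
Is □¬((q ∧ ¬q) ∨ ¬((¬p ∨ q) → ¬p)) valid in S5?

Tableau for the negation ¬□¬((q ∧ ¬q) ∨ ¬((¬p ∨ q) → ¬p)):
1. ¬□¬((q ∧ ¬q) ∨ ¬((¬p ∨ q) → ¬p)), w0
2. (q ∧ ¬q) ∨ ¬((¬p ∨ q) → ¬p), w1
3. ¬((¬p ∨ q) → ¬p), w1
4. ¬p ∨ q, w1
5. p, w1
6. q, w1
Accessibility: w0Rw0, w0Rw1, w1Rw0, w1Rw1
The negation has an open branch (countermodel exists).

Not valid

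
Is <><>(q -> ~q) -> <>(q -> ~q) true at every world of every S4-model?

Valid

Tableau for the negation ~(<><>(q -> ~q) -> <>(q -> ~q)):
1. ~(<><>(q -> ~q) -> <>(q -> ~q)), u
2. <><>(q -> ~q), u   [~->-rule on 1]
3. ~<>(q -> ~q), u   [~->-rule on 1]
4. ~(q -> ~q), u   [~<>-rule on 3 via uRu]
5. q, u   [~->-rule on 4]
6. <>(q -> ~q), v   [<>-rule on 2: fresh world v, uRv]
7. ~(q -> ~q), v   [~<>-rule on 3 via uRv]
8. q, v   [~->-rule on 7]
9. q -> ~q, w   [<>-rule on 6: fresh world w, vRw]
10. ~(q -> ~q), w   [~<>-rule on 3 via uRw]
11. q, w   [~->-rule on 10]
12. ~q, w   [->-rule on 9 (branches; this branch)]
Accessibility: uRu, uRv, uRw, vRv, vRw, wRw
Branch closes: q and ~q both at w.
All branches of the negation close; one closing branch shown above.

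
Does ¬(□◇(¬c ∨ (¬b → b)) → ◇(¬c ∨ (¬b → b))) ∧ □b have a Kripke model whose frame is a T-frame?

Unsatisfiable

1. ¬(□◇(¬c ∨ (¬b → b)) → ◇(¬c ∨ (¬b → b))) ∧ □b, u
2. ¬(□◇(¬c ∨ (¬b → b)) → ◇(¬c ∨ (¬b → b))), u   [∧-rule on 1]
3. □b, u   [∧-rule on 1]
4. □◇(¬c ∨ (¬b → b)), u   [¬→-rule on 2]
5. ¬◇(¬c ∨ (¬b → b)), u   [¬→-rule on 2]
6. b, u   [□-rule on 3 via uRu]
7. ◇(¬c ∨ (¬b → b)), u   [□-rule on 4 via uRu]
8. ¬(¬c ∨ (¬b → b)), u   [¬◇-rule on 5 via uRu]
9. c, u   [¬∨-rule on 8]
10. ¬(¬b → b), u   [¬∨-rule on 8]
11. ¬b, u   [¬→-rule on 10]
Accessibility: uRu
Branch closes: b and ¬b both at u.
Every branch closes; the branch above is one of them.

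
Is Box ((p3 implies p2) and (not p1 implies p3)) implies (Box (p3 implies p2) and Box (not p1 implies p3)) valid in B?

Valid

Tableau for the negation not (Box ((p3 implies p2) and (not p1 implies p3)) implies (Box (p3 implies p2) and Box (not p1 implies p3))):
1. not (Box ((p3 implies p2) and (not p1 implies p3)) implies (Box (p3 implies p2) and Box (not p1 implies p3))), u
2. Box ((p3 implies p2) and (not p1 implies p3)), u
3. not (Box (p3 implies p2) and Box (not p1 implies p3)), u
4. (p3 implies p2) and (not p1 implies p3), u
5. p3 implies p2, u
6. not p1 implies p3, u
7. not Box (not p1 implies p3), u
8. p2, u
9. p3, u
10. not (not p1 implies p3), v
11. not p1, v
12. not p3, v
13. (p3 implies p2) and (not p1 implies p3), v
14. p3 implies p2, v
15. not p1 implies p3, v
16. p2, v
17. p3, v
Accessibility: uRu, uRv, vRu, vRv
Branch closes: p3 and not p3 both at v.
Every branch of the negation's tableau closes; the branch above is one of them.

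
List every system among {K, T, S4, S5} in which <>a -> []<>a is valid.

S4-tableau for the negation ~(<>a -> []<>a):
1. ~(<>a -> []<>a), w0
2. <>a, w0   [~->-rule on 1]
3. ~[]<>a, w0   [~->-rule on 1]
4. a, w1   [<>-rule on 2: fresh world w1, w0Rw1]
5. ~<>a, w2   [~[]-rule on 3: fresh world w2, w0Rw2]
6. ~a, w2   [~<>-rule on 5 via w2Rw2]
Accessibility: w0Rw0, w0Rw1, w0Rw2, w1Rw1, w2Rw2
Complete open branch: countermodel on an S4-frame, so not valid in S4, nor in K, T (the same frame is also a K-frame and a T-frame).
S5-tableau for the negation ~(<>a -> []<>a):
1. ~(<>a -> []<>a), w0
2. <>a, w0   [~->-rule on 1]
3. ~[]<>a, w0   [~->-rule on 1]
4. a, w1   [<>-rule on 2: fresh world w1, w0Rw1]
5. ~<>a, w2   [~[]-rule on 3: fresh world w2, w0Rw2]
6. ~a, w0   [~<>-rule on 5 via w2Rw0]
7. ~a, w1   [~<>-rule on 5 via w2Rw1]
Accessibility: w0Rw0, w0Rw1, w0Rw2, w1Rw0, w1Rw1, w1Rw2, w2Rw0, w2Rw1, w2Rw2
Branch closes: a and ~a both at w1.
Every branch closes (one shown): valid in S5.

S5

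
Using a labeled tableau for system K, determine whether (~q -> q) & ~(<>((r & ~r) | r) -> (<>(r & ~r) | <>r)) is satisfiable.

Unsatisfiable (every branch closes)

1. (~q -> q) & ~(<>((r & ~r) | r) -> (<>(r & ~r) | <>r)), w0
2. ~q -> q, w0
3. ~(<>((r & ~r) | r) -> (<>(r & ~r) | <>r)), w0
4. <>((r & ~r) | r), w0
5. ~(<>(r & ~r) | <>r), w0
6. ~<>(r & ~r), w0
7. ~<>r, w0
8. q, w0
9. (r & ~r) | r, w1
10. ~(r & ~r), w1
11. ~r, w1
12. r & ~r, w1
13. r, w1
Accessibility: w0Rw1
Branch closes: r and ~r both at w1.
All branches of the tableau close; one closing branch shown above.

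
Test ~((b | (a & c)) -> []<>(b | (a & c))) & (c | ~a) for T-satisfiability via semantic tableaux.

1. ~((b | (a & c)) -> []<>(b | (a & c))) & (c | ~a), u
2. ~((b | (a & c)) -> []<>(b | (a & c))), u
3. c | ~a, u
4. b | (a & c), u
5. ~[]<>(b | (a & c)), u
6. ~a, u
7. b, u
8. ~<>(b | (a & c)), v
9. ~(b | (a & c)), v
10. ~b, v
11. ~(a & c), v
12. ~c, v
Accessibility: uRu, uRv, vRv

Yes, satisfiable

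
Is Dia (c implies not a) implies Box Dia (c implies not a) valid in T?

Invalid (countermodel exists)

Tableau for the negation not (Dia (c implies not a) implies Box Dia (c implies not a)):
1. not (Dia (c implies not a) implies Box Dia (c implies not a)), u
2. Dia (c implies not a), u
3. not Box Dia (c implies not a), u
4. c implies not a, v
5. not a, v
6. not Dia (c implies not a), w
7. not (c implies not a), w
8. c, w
9. a, w
Accessibility: uRu, uRv, uRw, vRv, wRw
The negation has an open branch (countermodel exists).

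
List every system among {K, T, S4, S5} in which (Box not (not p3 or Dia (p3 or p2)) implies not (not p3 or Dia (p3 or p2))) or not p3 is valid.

T, S4, S5

T-tableau for the negation not ((Box not (not p3 or Dia (p3 or p2)) implies not (not p3 or Dia (p3 or p2))) or not p3):
1. not ((Box not (not p3 or Dia (p3 or p2)) implies not (not p3 or Dia (p3 or p2))) or not p3), u
2. not (Box not (not p3 or Dia (p3 or p2)) implies not (not p3 or Dia (p3 or p2))), u
3. p3, u
4. Box not (not p3 or Dia (p3 or p2)), u
5. not p3 or Dia (p3 or p2), u
6. not (not p3 or Dia (p3 or p2)), u
7. not Dia (p3 or p2), u
8. not (p3 or p2), u
9. not p3, u
10. not p2, u
Accessibility: uRu
Branch closes: p3 and not p3 both at u.
Every branch closes (one shown): valid in T, hence also in S4, S5 (every theorem of T is a theorem of S4 and S5).
K-tableau for the negation not ((Box not (not p3 or Dia (p3 or p2)) implies not (not p3 or Dia (p3 or p2))) or not p3):
1. not ((Box not (not p3 or Dia (p3 or p2)) implies not (not p3 or Dia (p3 or p2))) or not p3), u
2. not (Box not (not p3 or Dia (p3 or p2)) implies not (not p3 or Dia (p3 or p2))), u
3. p3, u
4. Box not (not p3 or Dia (p3 or p2)), u
5. not p3 or Dia (p3 or p2), u
6. Dia (p3 or p2), u
7. p3 or p2, v
8. not (not p3 or Dia (p3 or p2)), v
9. p3, v
10. not Dia (p3 or p2), v
11. p2, v
Accessibility: uRv
Complete open branch: countermodel on a K-frame, so not valid in K.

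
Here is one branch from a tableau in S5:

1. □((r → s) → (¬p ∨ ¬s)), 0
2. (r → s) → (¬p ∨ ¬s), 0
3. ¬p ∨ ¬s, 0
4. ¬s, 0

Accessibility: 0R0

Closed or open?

Not closed

No atom appears with both signs at the same world.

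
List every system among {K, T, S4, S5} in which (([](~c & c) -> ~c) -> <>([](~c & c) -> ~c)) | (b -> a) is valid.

T, S4, S5

T-tableau for the negation ~((([](~c & c) -> ~c) -> <>([](~c & c) -> ~c)) | (b -> a)):
1. ~((([](~c & c) -> ~c) -> <>([](~c & c) -> ~c)) | (b -> a)), w0
2. ~(([](~c & c) -> ~c) -> <>([](~c & c) -> ~c)), w0   [~|-rule on 1]
3. ~(b -> a), w0   [~|-rule on 1]
4. [](~c & c) -> ~c, w0   [~->-rule on 2]
5. ~<>([](~c & c) -> ~c), w0   [~->-rule on 2]
6. b, w0   [~->-rule on 3]
7. ~a, w0   [~->-rule on 3]
8. ~([](~c & c) -> ~c), w0   [~<>-rule on 5 via w0Rw0]
9. [](~c & c), w0   [~->-rule on 8]
10. c, w0   [~->-rule on 8]
11. ~c & c, w0   [[]-rule on 9 via w0Rw0]
12. ~c, w0   [&-rule on 11]
Accessibility: w0Rw0
Branch closes: c and ~c both at w0.
Every branch closes (one shown): valid in T, hence also in S4, S5 (every theorem of T is a theorem of S4 and S5).
K-tableau for the negation ~((([](~c & c) -> ~c) -> <>([](~c & c) -> ~c)) | (b -> a)):
1. ~((([](~c & c) -> ~c) -> <>([](~c & c) -> ~c)) | (b -> a)), w0
2. ~(([](~c & c) -> ~c) -> <>([](~c & c) -> ~c)), w0   [~|-rule on 1]
3. ~(b -> a), w0   [~|-rule on 1]
4. [](~c & c) -> ~c, w0   [~->-rule on 2]
5. ~<>([](~c & c) -> ~c), w0   [~->-rule on 2]
6. b, w0   [~->-rule on 3]
7. ~a, w0   [~->-rule on 3]
8. ~c, w0   [->-rule on 4 (branches; this branch)]
Complete open branch: countermodel on a K-frame, so not valid in K.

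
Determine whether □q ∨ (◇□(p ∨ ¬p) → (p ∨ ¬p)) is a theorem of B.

Valid in B

Tableau for the negation ¬(□q ∨ (◇□(p ∨ ¬p) → (p ∨ ¬p))):
1. ¬(□q ∨ (◇□(p ∨ ¬p) → (p ∨ ¬p))), w0
2. ¬□q, w0
3. ¬(◇□(p ∨ ¬p) → (p ∨ ¬p)), w0
4. ◇□(p ∨ ¬p), w0
5. ¬(p ∨ ¬p), w0
6. ¬p, w0
7. p, w0
Accessibility: w0Rw0
Branch closes: p and ¬p both at w0.
Every branch of the negation's tableau closes; the branch above is one of them.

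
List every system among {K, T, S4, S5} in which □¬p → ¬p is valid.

T, S4, S5

K-tableau for the negation ¬(□¬p → ¬p):
1. ¬(□¬p → ¬p), w0
2. □¬p, w0   [¬→-rule on 1]
3. p, w0   [¬→-rule on 1]
Complete open branch: countermodel on a K-frame, so not valid in K.
T-tableau for the negation ¬(□¬p → ¬p):
1. ¬(□¬p → ¬p), w0
2. □¬p, w0   [¬→-rule on 1]
3. p, w0   [¬→-rule on 1]
4. ¬p, w0   [□-rule on 2 via w0Rw0]
Accessibility: w0Rw0
Branch closes: p and ¬p both at w0.
Every branch closes (one shown): valid in T, hence also in S4, S5 (every theorem of T is a theorem of S4 and S5).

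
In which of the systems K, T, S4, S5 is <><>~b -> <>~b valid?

S4-tableau for the negation ~(<><>~b -> <>~b):
1. ~(<><>~b -> <>~b), u
2. <><>~b, u
3. ~<>~b, u
4. b, u
5. <>~b, v
6. b, v
7. ~b, w
8. b, w
Accessibility: uRu, uRv, uRw, vRv, vRw, wRw
Branch closes: b and ~b both at w.
Every branch closes (one shown): valid in S4, hence also in S5 (every theorem of S4 is a theorem of S5).
T-tableau for the negation ~(<><>~b -> <>~b):
1. ~(<><>~b -> <>~b), u
2. <><>~b, u
3. ~<>~b, u
4. b, u
5. <>~b, v
6. b, v
7. ~b, w
Accessibility: uRu, uRv, vRv, vRw, wRw
Complete open branch: countermodel on a T-frame, so not valid in T, nor in K (the same frame is also a K-frame).

S4, S5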